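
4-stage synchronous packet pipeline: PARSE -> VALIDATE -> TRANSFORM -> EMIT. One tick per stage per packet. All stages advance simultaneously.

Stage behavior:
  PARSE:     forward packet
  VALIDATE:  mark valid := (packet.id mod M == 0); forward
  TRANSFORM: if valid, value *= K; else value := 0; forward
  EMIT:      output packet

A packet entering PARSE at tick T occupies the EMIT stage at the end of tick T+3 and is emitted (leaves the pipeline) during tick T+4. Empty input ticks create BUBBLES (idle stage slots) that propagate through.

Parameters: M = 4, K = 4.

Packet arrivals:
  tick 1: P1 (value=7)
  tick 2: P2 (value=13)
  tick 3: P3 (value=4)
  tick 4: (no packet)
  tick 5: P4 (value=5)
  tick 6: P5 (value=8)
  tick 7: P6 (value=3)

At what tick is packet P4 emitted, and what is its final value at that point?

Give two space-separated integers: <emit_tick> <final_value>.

Tick 1: [PARSE:P1(v=7,ok=F), VALIDATE:-, TRANSFORM:-, EMIT:-] out:-; in:P1
Tick 2: [PARSE:P2(v=13,ok=F), VALIDATE:P1(v=7,ok=F), TRANSFORM:-, EMIT:-] out:-; in:P2
Tick 3: [PARSE:P3(v=4,ok=F), VALIDATE:P2(v=13,ok=F), TRANSFORM:P1(v=0,ok=F), EMIT:-] out:-; in:P3
Tick 4: [PARSE:-, VALIDATE:P3(v=4,ok=F), TRANSFORM:P2(v=0,ok=F), EMIT:P1(v=0,ok=F)] out:-; in:-
Tick 5: [PARSE:P4(v=5,ok=F), VALIDATE:-, TRANSFORM:P3(v=0,ok=F), EMIT:P2(v=0,ok=F)] out:P1(v=0); in:P4
Tick 6: [PARSE:P5(v=8,ok=F), VALIDATE:P4(v=5,ok=T), TRANSFORM:-, EMIT:P3(v=0,ok=F)] out:P2(v=0); in:P5
Tick 7: [PARSE:P6(v=3,ok=F), VALIDATE:P5(v=8,ok=F), TRANSFORM:P4(v=20,ok=T), EMIT:-] out:P3(v=0); in:P6
Tick 8: [PARSE:-, VALIDATE:P6(v=3,ok=F), TRANSFORM:P5(v=0,ok=F), EMIT:P4(v=20,ok=T)] out:-; in:-
Tick 9: [PARSE:-, VALIDATE:-, TRANSFORM:P6(v=0,ok=F), EMIT:P5(v=0,ok=F)] out:P4(v=20); in:-
Tick 10: [PARSE:-, VALIDATE:-, TRANSFORM:-, EMIT:P6(v=0,ok=F)] out:P5(v=0); in:-
Tick 11: [PARSE:-, VALIDATE:-, TRANSFORM:-, EMIT:-] out:P6(v=0); in:-
P4: arrives tick 5, valid=True (id=4, id%4=0), emit tick 9, final value 20

Answer: 9 20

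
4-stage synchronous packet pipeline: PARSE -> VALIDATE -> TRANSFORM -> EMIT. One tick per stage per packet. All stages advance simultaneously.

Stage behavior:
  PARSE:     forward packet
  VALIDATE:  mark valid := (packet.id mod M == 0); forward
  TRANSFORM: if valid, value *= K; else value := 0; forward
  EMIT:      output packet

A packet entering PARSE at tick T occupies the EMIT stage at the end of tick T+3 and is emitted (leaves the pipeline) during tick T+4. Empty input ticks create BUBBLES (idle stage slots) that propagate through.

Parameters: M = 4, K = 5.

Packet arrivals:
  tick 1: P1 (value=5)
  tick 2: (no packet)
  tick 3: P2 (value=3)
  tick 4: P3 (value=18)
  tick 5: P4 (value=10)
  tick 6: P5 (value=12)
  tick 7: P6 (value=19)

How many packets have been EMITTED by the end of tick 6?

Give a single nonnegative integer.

Answer: 1

Derivation:
Tick 1: [PARSE:P1(v=5,ok=F), VALIDATE:-, TRANSFORM:-, EMIT:-] out:-; in:P1
Tick 2: [PARSE:-, VALIDATE:P1(v=5,ok=F), TRANSFORM:-, EMIT:-] out:-; in:-
Tick 3: [PARSE:P2(v=3,ok=F), VALIDATE:-, TRANSFORM:P1(v=0,ok=F), EMIT:-] out:-; in:P2
Tick 4: [PARSE:P3(v=18,ok=F), VALIDATE:P2(v=3,ok=F), TRANSFORM:-, EMIT:P1(v=0,ok=F)] out:-; in:P3
Tick 5: [PARSE:P4(v=10,ok=F), VALIDATE:P3(v=18,ok=F), TRANSFORM:P2(v=0,ok=F), EMIT:-] out:P1(v=0); in:P4
Tick 6: [PARSE:P5(v=12,ok=F), VALIDATE:P4(v=10,ok=T), TRANSFORM:P3(v=0,ok=F), EMIT:P2(v=0,ok=F)] out:-; in:P5
Emitted by tick 6: ['P1']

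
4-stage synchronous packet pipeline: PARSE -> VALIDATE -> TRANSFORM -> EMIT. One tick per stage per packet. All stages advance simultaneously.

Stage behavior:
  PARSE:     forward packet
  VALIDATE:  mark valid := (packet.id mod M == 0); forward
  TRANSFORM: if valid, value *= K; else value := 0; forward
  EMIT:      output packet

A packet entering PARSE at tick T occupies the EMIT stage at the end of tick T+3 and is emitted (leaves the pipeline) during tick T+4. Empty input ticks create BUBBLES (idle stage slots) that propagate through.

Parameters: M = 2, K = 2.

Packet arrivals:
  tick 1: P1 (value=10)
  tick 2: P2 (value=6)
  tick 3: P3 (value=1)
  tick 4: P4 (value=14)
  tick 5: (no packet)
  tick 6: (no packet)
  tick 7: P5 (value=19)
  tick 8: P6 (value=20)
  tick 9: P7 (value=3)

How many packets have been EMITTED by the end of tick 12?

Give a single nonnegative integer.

Answer: 6

Derivation:
Tick 1: [PARSE:P1(v=10,ok=F), VALIDATE:-, TRANSFORM:-, EMIT:-] out:-; in:P1
Tick 2: [PARSE:P2(v=6,ok=F), VALIDATE:P1(v=10,ok=F), TRANSFORM:-, EMIT:-] out:-; in:P2
Tick 3: [PARSE:P3(v=1,ok=F), VALIDATE:P2(v=6,ok=T), TRANSFORM:P1(v=0,ok=F), EMIT:-] out:-; in:P3
Tick 4: [PARSE:P4(v=14,ok=F), VALIDATE:P3(v=1,ok=F), TRANSFORM:P2(v=12,ok=T), EMIT:P1(v=0,ok=F)] out:-; in:P4
Tick 5: [PARSE:-, VALIDATE:P4(v=14,ok=T), TRANSFORM:P3(v=0,ok=F), EMIT:P2(v=12,ok=T)] out:P1(v=0); in:-
Tick 6: [PARSE:-, VALIDATE:-, TRANSFORM:P4(v=28,ok=T), EMIT:P3(v=0,ok=F)] out:P2(v=12); in:-
Tick 7: [PARSE:P5(v=19,ok=F), VALIDATE:-, TRANSFORM:-, EMIT:P4(v=28,ok=T)] out:P3(v=0); in:P5
Tick 8: [PARSE:P6(v=20,ok=F), VALIDATE:P5(v=19,ok=F), TRANSFORM:-, EMIT:-] out:P4(v=28); in:P6
Tick 9: [PARSE:P7(v=3,ok=F), VALIDATE:P6(v=20,ok=T), TRANSFORM:P5(v=0,ok=F), EMIT:-] out:-; in:P7
Tick 10: [PARSE:-, VALIDATE:P7(v=3,ok=F), TRANSFORM:P6(v=40,ok=T), EMIT:P5(v=0,ok=F)] out:-; in:-
Tick 11: [PARSE:-, VALIDATE:-, TRANSFORM:P7(v=0,ok=F), EMIT:P6(v=40,ok=T)] out:P5(v=0); in:-
Tick 12: [PARSE:-, VALIDATE:-, TRANSFORM:-, EMIT:P7(v=0,ok=F)] out:P6(v=40); in:-
Emitted by tick 12: ['P1', 'P2', 'P3', 'P4', 'P5', 'P6']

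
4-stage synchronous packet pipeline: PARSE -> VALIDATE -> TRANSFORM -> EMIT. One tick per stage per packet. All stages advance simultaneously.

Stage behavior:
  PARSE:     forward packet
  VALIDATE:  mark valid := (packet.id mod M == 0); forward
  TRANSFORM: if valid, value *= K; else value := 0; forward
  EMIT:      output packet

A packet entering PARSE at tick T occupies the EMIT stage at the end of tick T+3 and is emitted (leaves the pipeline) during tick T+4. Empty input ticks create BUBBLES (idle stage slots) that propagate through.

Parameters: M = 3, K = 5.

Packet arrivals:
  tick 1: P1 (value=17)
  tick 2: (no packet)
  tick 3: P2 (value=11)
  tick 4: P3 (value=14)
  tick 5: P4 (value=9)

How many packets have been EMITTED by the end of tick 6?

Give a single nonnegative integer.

Answer: 1

Derivation:
Tick 1: [PARSE:P1(v=17,ok=F), VALIDATE:-, TRANSFORM:-, EMIT:-] out:-; in:P1
Tick 2: [PARSE:-, VALIDATE:P1(v=17,ok=F), TRANSFORM:-, EMIT:-] out:-; in:-
Tick 3: [PARSE:P2(v=11,ok=F), VALIDATE:-, TRANSFORM:P1(v=0,ok=F), EMIT:-] out:-; in:P2
Tick 4: [PARSE:P3(v=14,ok=F), VALIDATE:P2(v=11,ok=F), TRANSFORM:-, EMIT:P1(v=0,ok=F)] out:-; in:P3
Tick 5: [PARSE:P4(v=9,ok=F), VALIDATE:P3(v=14,ok=T), TRANSFORM:P2(v=0,ok=F), EMIT:-] out:P1(v=0); in:P4
Tick 6: [PARSE:-, VALIDATE:P4(v=9,ok=F), TRANSFORM:P3(v=70,ok=T), EMIT:P2(v=0,ok=F)] out:-; in:-
Emitted by tick 6: ['P1']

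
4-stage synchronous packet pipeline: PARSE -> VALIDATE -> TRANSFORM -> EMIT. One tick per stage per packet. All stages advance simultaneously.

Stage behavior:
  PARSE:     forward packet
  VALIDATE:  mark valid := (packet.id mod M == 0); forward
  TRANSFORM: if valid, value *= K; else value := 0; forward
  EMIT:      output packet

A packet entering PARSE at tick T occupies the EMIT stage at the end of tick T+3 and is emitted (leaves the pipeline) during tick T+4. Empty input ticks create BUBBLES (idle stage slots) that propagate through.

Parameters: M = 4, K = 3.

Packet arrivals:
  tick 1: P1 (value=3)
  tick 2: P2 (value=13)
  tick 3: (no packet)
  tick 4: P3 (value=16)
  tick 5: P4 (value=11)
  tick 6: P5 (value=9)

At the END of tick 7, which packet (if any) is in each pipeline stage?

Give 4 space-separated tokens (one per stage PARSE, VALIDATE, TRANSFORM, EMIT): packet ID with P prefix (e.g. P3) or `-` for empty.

Answer: - P5 P4 P3

Derivation:
Tick 1: [PARSE:P1(v=3,ok=F), VALIDATE:-, TRANSFORM:-, EMIT:-] out:-; in:P1
Tick 2: [PARSE:P2(v=13,ok=F), VALIDATE:P1(v=3,ok=F), TRANSFORM:-, EMIT:-] out:-; in:P2
Tick 3: [PARSE:-, VALIDATE:P2(v=13,ok=F), TRANSFORM:P1(v=0,ok=F), EMIT:-] out:-; in:-
Tick 4: [PARSE:P3(v=16,ok=F), VALIDATE:-, TRANSFORM:P2(v=0,ok=F), EMIT:P1(v=0,ok=F)] out:-; in:P3
Tick 5: [PARSE:P4(v=11,ok=F), VALIDATE:P3(v=16,ok=F), TRANSFORM:-, EMIT:P2(v=0,ok=F)] out:P1(v=0); in:P4
Tick 6: [PARSE:P5(v=9,ok=F), VALIDATE:P4(v=11,ok=T), TRANSFORM:P3(v=0,ok=F), EMIT:-] out:P2(v=0); in:P5
Tick 7: [PARSE:-, VALIDATE:P5(v=9,ok=F), TRANSFORM:P4(v=33,ok=T), EMIT:P3(v=0,ok=F)] out:-; in:-
At end of tick 7: ['-', 'P5', 'P4', 'P3']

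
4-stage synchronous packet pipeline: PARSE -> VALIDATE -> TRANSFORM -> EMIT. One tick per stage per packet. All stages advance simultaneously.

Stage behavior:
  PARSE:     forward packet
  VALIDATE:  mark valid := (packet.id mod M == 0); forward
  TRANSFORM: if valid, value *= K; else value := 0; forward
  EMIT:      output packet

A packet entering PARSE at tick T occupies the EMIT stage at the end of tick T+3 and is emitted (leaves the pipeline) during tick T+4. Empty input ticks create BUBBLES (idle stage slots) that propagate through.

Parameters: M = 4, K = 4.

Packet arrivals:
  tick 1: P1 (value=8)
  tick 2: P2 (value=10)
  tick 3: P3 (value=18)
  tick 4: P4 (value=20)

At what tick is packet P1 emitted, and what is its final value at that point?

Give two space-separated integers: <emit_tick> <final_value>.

Tick 1: [PARSE:P1(v=8,ok=F), VALIDATE:-, TRANSFORM:-, EMIT:-] out:-; in:P1
Tick 2: [PARSE:P2(v=10,ok=F), VALIDATE:P1(v=8,ok=F), TRANSFORM:-, EMIT:-] out:-; in:P2
Tick 3: [PARSE:P3(v=18,ok=F), VALIDATE:P2(v=10,ok=F), TRANSFORM:P1(v=0,ok=F), EMIT:-] out:-; in:P3
Tick 4: [PARSE:P4(v=20,ok=F), VALIDATE:P3(v=18,ok=F), TRANSFORM:P2(v=0,ok=F), EMIT:P1(v=0,ok=F)] out:-; in:P4
Tick 5: [PARSE:-, VALIDATE:P4(v=20,ok=T), TRANSFORM:P3(v=0,ok=F), EMIT:P2(v=0,ok=F)] out:P1(v=0); in:-
Tick 6: [PARSE:-, VALIDATE:-, TRANSFORM:P4(v=80,ok=T), EMIT:P3(v=0,ok=F)] out:P2(v=0); in:-
Tick 7: [PARSE:-, VALIDATE:-, TRANSFORM:-, EMIT:P4(v=80,ok=T)] out:P3(v=0); in:-
Tick 8: [PARSE:-, VALIDATE:-, TRANSFORM:-, EMIT:-] out:P4(v=80); in:-
P1: arrives tick 1, valid=False (id=1, id%4=1), emit tick 5, final value 0

Answer: 5 0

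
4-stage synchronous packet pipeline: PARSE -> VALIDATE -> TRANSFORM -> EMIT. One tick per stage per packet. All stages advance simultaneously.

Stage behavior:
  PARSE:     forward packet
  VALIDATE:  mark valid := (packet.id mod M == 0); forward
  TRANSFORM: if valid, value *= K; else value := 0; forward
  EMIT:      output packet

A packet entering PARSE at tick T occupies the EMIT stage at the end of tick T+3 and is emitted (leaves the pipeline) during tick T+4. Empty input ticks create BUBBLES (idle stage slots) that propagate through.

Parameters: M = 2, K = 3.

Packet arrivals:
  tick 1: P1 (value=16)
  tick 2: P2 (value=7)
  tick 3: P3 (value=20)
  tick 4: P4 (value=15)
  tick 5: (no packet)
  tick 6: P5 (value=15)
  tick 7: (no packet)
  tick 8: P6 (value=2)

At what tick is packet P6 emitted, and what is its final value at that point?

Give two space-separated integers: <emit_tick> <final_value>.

Answer: 12 6

Derivation:
Tick 1: [PARSE:P1(v=16,ok=F), VALIDATE:-, TRANSFORM:-, EMIT:-] out:-; in:P1
Tick 2: [PARSE:P2(v=7,ok=F), VALIDATE:P1(v=16,ok=F), TRANSFORM:-, EMIT:-] out:-; in:P2
Tick 3: [PARSE:P3(v=20,ok=F), VALIDATE:P2(v=7,ok=T), TRANSFORM:P1(v=0,ok=F), EMIT:-] out:-; in:P3
Tick 4: [PARSE:P4(v=15,ok=F), VALIDATE:P3(v=20,ok=F), TRANSFORM:P2(v=21,ok=T), EMIT:P1(v=0,ok=F)] out:-; in:P4
Tick 5: [PARSE:-, VALIDATE:P4(v=15,ok=T), TRANSFORM:P3(v=0,ok=F), EMIT:P2(v=21,ok=T)] out:P1(v=0); in:-
Tick 6: [PARSE:P5(v=15,ok=F), VALIDATE:-, TRANSFORM:P4(v=45,ok=T), EMIT:P3(v=0,ok=F)] out:P2(v=21); in:P5
Tick 7: [PARSE:-, VALIDATE:P5(v=15,ok=F), TRANSFORM:-, EMIT:P4(v=45,ok=T)] out:P3(v=0); in:-
Tick 8: [PARSE:P6(v=2,ok=F), VALIDATE:-, TRANSFORM:P5(v=0,ok=F), EMIT:-] out:P4(v=45); in:P6
Tick 9: [PARSE:-, VALIDATE:P6(v=2,ok=T), TRANSFORM:-, EMIT:P5(v=0,ok=F)] out:-; in:-
Tick 10: [PARSE:-, VALIDATE:-, TRANSFORM:P6(v=6,ok=T), EMIT:-] out:P5(v=0); in:-
Tick 11: [PARSE:-, VALIDATE:-, TRANSFORM:-, EMIT:P6(v=6,ok=T)] out:-; in:-
Tick 12: [PARSE:-, VALIDATE:-, TRANSFORM:-, EMIT:-] out:P6(v=6); in:-
P6: arrives tick 8, valid=True (id=6, id%2=0), emit tick 12, final value 6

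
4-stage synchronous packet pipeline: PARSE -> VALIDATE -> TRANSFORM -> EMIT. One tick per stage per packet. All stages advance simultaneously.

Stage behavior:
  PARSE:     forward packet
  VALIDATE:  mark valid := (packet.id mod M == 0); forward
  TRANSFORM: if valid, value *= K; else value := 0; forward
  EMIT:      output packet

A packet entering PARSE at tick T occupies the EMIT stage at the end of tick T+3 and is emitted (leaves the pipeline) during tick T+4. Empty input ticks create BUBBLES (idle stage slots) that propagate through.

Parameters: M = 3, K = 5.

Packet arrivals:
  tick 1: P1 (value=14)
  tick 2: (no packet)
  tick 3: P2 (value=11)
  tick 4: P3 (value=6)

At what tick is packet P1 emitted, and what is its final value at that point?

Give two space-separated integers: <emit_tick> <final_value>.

Tick 1: [PARSE:P1(v=14,ok=F), VALIDATE:-, TRANSFORM:-, EMIT:-] out:-; in:P1
Tick 2: [PARSE:-, VALIDATE:P1(v=14,ok=F), TRANSFORM:-, EMIT:-] out:-; in:-
Tick 3: [PARSE:P2(v=11,ok=F), VALIDATE:-, TRANSFORM:P1(v=0,ok=F), EMIT:-] out:-; in:P2
Tick 4: [PARSE:P3(v=6,ok=F), VALIDATE:P2(v=11,ok=F), TRANSFORM:-, EMIT:P1(v=0,ok=F)] out:-; in:P3
Tick 5: [PARSE:-, VALIDATE:P3(v=6,ok=T), TRANSFORM:P2(v=0,ok=F), EMIT:-] out:P1(v=0); in:-
Tick 6: [PARSE:-, VALIDATE:-, TRANSFORM:P3(v=30,ok=T), EMIT:P2(v=0,ok=F)] out:-; in:-
Tick 7: [PARSE:-, VALIDATE:-, TRANSFORM:-, EMIT:P3(v=30,ok=T)] out:P2(v=0); in:-
Tick 8: [PARSE:-, VALIDATE:-, TRANSFORM:-, EMIT:-] out:P3(v=30); in:-
P1: arrives tick 1, valid=False (id=1, id%3=1), emit tick 5, final value 0

Answer: 5 0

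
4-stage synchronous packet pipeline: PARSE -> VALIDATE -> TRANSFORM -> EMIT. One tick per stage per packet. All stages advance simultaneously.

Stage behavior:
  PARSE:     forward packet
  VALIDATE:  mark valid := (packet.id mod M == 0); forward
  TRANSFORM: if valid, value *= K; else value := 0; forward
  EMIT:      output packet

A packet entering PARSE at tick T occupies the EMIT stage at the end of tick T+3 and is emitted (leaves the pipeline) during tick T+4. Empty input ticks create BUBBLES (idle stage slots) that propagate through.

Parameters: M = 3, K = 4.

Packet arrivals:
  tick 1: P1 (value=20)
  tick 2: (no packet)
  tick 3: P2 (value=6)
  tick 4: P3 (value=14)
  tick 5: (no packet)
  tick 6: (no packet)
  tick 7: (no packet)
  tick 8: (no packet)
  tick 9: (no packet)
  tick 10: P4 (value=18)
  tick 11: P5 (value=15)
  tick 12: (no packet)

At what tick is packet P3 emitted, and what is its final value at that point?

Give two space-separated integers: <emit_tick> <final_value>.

Answer: 8 56

Derivation:
Tick 1: [PARSE:P1(v=20,ok=F), VALIDATE:-, TRANSFORM:-, EMIT:-] out:-; in:P1
Tick 2: [PARSE:-, VALIDATE:P1(v=20,ok=F), TRANSFORM:-, EMIT:-] out:-; in:-
Tick 3: [PARSE:P2(v=6,ok=F), VALIDATE:-, TRANSFORM:P1(v=0,ok=F), EMIT:-] out:-; in:P2
Tick 4: [PARSE:P3(v=14,ok=F), VALIDATE:P2(v=6,ok=F), TRANSFORM:-, EMIT:P1(v=0,ok=F)] out:-; in:P3
Tick 5: [PARSE:-, VALIDATE:P3(v=14,ok=T), TRANSFORM:P2(v=0,ok=F), EMIT:-] out:P1(v=0); in:-
Tick 6: [PARSE:-, VALIDATE:-, TRANSFORM:P3(v=56,ok=T), EMIT:P2(v=0,ok=F)] out:-; in:-
Tick 7: [PARSE:-, VALIDATE:-, TRANSFORM:-, EMIT:P3(v=56,ok=T)] out:P2(v=0); in:-
Tick 8: [PARSE:-, VALIDATE:-, TRANSFORM:-, EMIT:-] out:P3(v=56); in:-
Tick 9: [PARSE:-, VALIDATE:-, TRANSFORM:-, EMIT:-] out:-; in:-
Tick 10: [PARSE:P4(v=18,ok=F), VALIDATE:-, TRANSFORM:-, EMIT:-] out:-; in:P4
Tick 11: [PARSE:P5(v=15,ok=F), VALIDATE:P4(v=18,ok=F), TRANSFORM:-, EMIT:-] out:-; in:P5
Tick 12: [PARSE:-, VALIDATE:P5(v=15,ok=F), TRANSFORM:P4(v=0,ok=F), EMIT:-] out:-; in:-
Tick 13: [PARSE:-, VALIDATE:-, TRANSFORM:P5(v=0,ok=F), EMIT:P4(v=0,ok=F)] out:-; in:-
Tick 14: [PARSE:-, VALIDATE:-, TRANSFORM:-, EMIT:P5(v=0,ok=F)] out:P4(v=0); in:-
Tick 15: [PARSE:-, VALIDATE:-, TRANSFORM:-, EMIT:-] out:P5(v=0); in:-
Tick 16: [PARSE:-, VALIDATE:-, TRANSFORM:-, EMIT:-] out:-; in:-
P3: arrives tick 4, valid=True (id=3, id%3=0), emit tick 8, final value 56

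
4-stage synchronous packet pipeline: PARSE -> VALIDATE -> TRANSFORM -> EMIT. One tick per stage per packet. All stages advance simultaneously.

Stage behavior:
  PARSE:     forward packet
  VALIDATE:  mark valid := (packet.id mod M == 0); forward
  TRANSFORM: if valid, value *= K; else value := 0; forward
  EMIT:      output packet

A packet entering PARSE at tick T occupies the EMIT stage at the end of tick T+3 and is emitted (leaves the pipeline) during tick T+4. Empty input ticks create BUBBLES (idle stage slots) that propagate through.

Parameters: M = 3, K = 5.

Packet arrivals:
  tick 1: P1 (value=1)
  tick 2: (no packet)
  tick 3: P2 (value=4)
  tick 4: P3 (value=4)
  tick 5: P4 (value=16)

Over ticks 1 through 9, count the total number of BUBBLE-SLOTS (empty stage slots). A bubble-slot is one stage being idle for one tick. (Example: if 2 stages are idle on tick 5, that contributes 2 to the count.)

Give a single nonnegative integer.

Tick 1: [PARSE:P1(v=1,ok=F), VALIDATE:-, TRANSFORM:-, EMIT:-] out:-; bubbles=3
Tick 2: [PARSE:-, VALIDATE:P1(v=1,ok=F), TRANSFORM:-, EMIT:-] out:-; bubbles=3
Tick 3: [PARSE:P2(v=4,ok=F), VALIDATE:-, TRANSFORM:P1(v=0,ok=F), EMIT:-] out:-; bubbles=2
Tick 4: [PARSE:P3(v=4,ok=F), VALIDATE:P2(v=4,ok=F), TRANSFORM:-, EMIT:P1(v=0,ok=F)] out:-; bubbles=1
Tick 5: [PARSE:P4(v=16,ok=F), VALIDATE:P3(v=4,ok=T), TRANSFORM:P2(v=0,ok=F), EMIT:-] out:P1(v=0); bubbles=1
Tick 6: [PARSE:-, VALIDATE:P4(v=16,ok=F), TRANSFORM:P3(v=20,ok=T), EMIT:P2(v=0,ok=F)] out:-; bubbles=1
Tick 7: [PARSE:-, VALIDATE:-, TRANSFORM:P4(v=0,ok=F), EMIT:P3(v=20,ok=T)] out:P2(v=0); bubbles=2
Tick 8: [PARSE:-, VALIDATE:-, TRANSFORM:-, EMIT:P4(v=0,ok=F)] out:P3(v=20); bubbles=3
Tick 9: [PARSE:-, VALIDATE:-, TRANSFORM:-, EMIT:-] out:P4(v=0); bubbles=4
Total bubble-slots: 20

Answer: 20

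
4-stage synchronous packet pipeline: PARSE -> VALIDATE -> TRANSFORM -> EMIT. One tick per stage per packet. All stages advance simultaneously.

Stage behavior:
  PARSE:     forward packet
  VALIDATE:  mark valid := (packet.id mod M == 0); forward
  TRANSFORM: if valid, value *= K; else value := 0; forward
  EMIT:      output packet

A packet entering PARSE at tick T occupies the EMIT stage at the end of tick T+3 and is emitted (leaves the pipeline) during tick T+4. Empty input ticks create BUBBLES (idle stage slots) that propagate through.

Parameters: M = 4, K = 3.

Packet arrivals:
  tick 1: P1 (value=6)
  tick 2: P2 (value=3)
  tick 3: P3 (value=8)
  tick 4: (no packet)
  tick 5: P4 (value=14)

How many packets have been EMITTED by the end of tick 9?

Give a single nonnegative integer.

Tick 1: [PARSE:P1(v=6,ok=F), VALIDATE:-, TRANSFORM:-, EMIT:-] out:-; in:P1
Tick 2: [PARSE:P2(v=3,ok=F), VALIDATE:P1(v=6,ok=F), TRANSFORM:-, EMIT:-] out:-; in:P2
Tick 3: [PARSE:P3(v=8,ok=F), VALIDATE:P2(v=3,ok=F), TRANSFORM:P1(v=0,ok=F), EMIT:-] out:-; in:P3
Tick 4: [PARSE:-, VALIDATE:P3(v=8,ok=F), TRANSFORM:P2(v=0,ok=F), EMIT:P1(v=0,ok=F)] out:-; in:-
Tick 5: [PARSE:P4(v=14,ok=F), VALIDATE:-, TRANSFORM:P3(v=0,ok=F), EMIT:P2(v=0,ok=F)] out:P1(v=0); in:P4
Tick 6: [PARSE:-, VALIDATE:P4(v=14,ok=T), TRANSFORM:-, EMIT:P3(v=0,ok=F)] out:P2(v=0); in:-
Tick 7: [PARSE:-, VALIDATE:-, TRANSFORM:P4(v=42,ok=T), EMIT:-] out:P3(v=0); in:-
Tick 8: [PARSE:-, VALIDATE:-, TRANSFORM:-, EMIT:P4(v=42,ok=T)] out:-; in:-
Tick 9: [PARSE:-, VALIDATE:-, TRANSFORM:-, EMIT:-] out:P4(v=42); in:-
Emitted by tick 9: ['P1', 'P2', 'P3', 'P4']

Answer: 4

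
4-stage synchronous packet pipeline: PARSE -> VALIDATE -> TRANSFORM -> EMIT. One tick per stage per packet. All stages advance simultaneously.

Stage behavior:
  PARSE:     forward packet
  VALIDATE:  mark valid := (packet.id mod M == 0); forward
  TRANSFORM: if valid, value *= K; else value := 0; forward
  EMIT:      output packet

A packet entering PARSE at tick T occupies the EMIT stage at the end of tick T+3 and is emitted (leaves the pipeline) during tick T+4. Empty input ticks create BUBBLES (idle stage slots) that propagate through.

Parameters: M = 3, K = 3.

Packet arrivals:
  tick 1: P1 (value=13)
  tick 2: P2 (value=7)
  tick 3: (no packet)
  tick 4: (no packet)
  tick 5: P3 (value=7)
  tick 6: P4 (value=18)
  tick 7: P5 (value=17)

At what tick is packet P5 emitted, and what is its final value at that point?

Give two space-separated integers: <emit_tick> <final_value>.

Answer: 11 0

Derivation:
Tick 1: [PARSE:P1(v=13,ok=F), VALIDATE:-, TRANSFORM:-, EMIT:-] out:-; in:P1
Tick 2: [PARSE:P2(v=7,ok=F), VALIDATE:P1(v=13,ok=F), TRANSFORM:-, EMIT:-] out:-; in:P2
Tick 3: [PARSE:-, VALIDATE:P2(v=7,ok=F), TRANSFORM:P1(v=0,ok=F), EMIT:-] out:-; in:-
Tick 4: [PARSE:-, VALIDATE:-, TRANSFORM:P2(v=0,ok=F), EMIT:P1(v=0,ok=F)] out:-; in:-
Tick 5: [PARSE:P3(v=7,ok=F), VALIDATE:-, TRANSFORM:-, EMIT:P2(v=0,ok=F)] out:P1(v=0); in:P3
Tick 6: [PARSE:P4(v=18,ok=F), VALIDATE:P3(v=7,ok=T), TRANSFORM:-, EMIT:-] out:P2(v=0); in:P4
Tick 7: [PARSE:P5(v=17,ok=F), VALIDATE:P4(v=18,ok=F), TRANSFORM:P3(v=21,ok=T), EMIT:-] out:-; in:P5
Tick 8: [PARSE:-, VALIDATE:P5(v=17,ok=F), TRANSFORM:P4(v=0,ok=F), EMIT:P3(v=21,ok=T)] out:-; in:-
Tick 9: [PARSE:-, VALIDATE:-, TRANSFORM:P5(v=0,ok=F), EMIT:P4(v=0,ok=F)] out:P3(v=21); in:-
Tick 10: [PARSE:-, VALIDATE:-, TRANSFORM:-, EMIT:P5(v=0,ok=F)] out:P4(v=0); in:-
Tick 11: [PARSE:-, VALIDATE:-, TRANSFORM:-, EMIT:-] out:P5(v=0); in:-
P5: arrives tick 7, valid=False (id=5, id%3=2), emit tick 11, final value 0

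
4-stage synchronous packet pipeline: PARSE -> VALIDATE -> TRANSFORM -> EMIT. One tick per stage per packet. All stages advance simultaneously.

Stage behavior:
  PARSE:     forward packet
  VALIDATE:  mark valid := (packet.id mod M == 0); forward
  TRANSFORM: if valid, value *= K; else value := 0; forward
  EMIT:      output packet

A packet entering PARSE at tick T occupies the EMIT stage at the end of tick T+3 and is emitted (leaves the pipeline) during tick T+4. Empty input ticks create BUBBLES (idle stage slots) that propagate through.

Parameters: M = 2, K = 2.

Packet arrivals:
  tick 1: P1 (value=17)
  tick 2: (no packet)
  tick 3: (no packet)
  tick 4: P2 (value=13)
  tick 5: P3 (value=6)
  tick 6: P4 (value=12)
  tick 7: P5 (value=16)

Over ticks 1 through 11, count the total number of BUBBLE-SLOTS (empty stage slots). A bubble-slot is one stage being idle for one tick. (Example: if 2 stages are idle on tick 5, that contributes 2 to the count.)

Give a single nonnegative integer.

Tick 1: [PARSE:P1(v=17,ok=F), VALIDATE:-, TRANSFORM:-, EMIT:-] out:-; bubbles=3
Tick 2: [PARSE:-, VALIDATE:P1(v=17,ok=F), TRANSFORM:-, EMIT:-] out:-; bubbles=3
Tick 3: [PARSE:-, VALIDATE:-, TRANSFORM:P1(v=0,ok=F), EMIT:-] out:-; bubbles=3
Tick 4: [PARSE:P2(v=13,ok=F), VALIDATE:-, TRANSFORM:-, EMIT:P1(v=0,ok=F)] out:-; bubbles=2
Tick 5: [PARSE:P3(v=6,ok=F), VALIDATE:P2(v=13,ok=T), TRANSFORM:-, EMIT:-] out:P1(v=0); bubbles=2
Tick 6: [PARSE:P4(v=12,ok=F), VALIDATE:P3(v=6,ok=F), TRANSFORM:P2(v=26,ok=T), EMIT:-] out:-; bubbles=1
Tick 7: [PARSE:P5(v=16,ok=F), VALIDATE:P4(v=12,ok=T), TRANSFORM:P3(v=0,ok=F), EMIT:P2(v=26,ok=T)] out:-; bubbles=0
Tick 8: [PARSE:-, VALIDATE:P5(v=16,ok=F), TRANSFORM:P4(v=24,ok=T), EMIT:P3(v=0,ok=F)] out:P2(v=26); bubbles=1
Tick 9: [PARSE:-, VALIDATE:-, TRANSFORM:P5(v=0,ok=F), EMIT:P4(v=24,ok=T)] out:P3(v=0); bubbles=2
Tick 10: [PARSE:-, VALIDATE:-, TRANSFORM:-, EMIT:P5(v=0,ok=F)] out:P4(v=24); bubbles=3
Tick 11: [PARSE:-, VALIDATE:-, TRANSFORM:-, EMIT:-] out:P5(v=0); bubbles=4
Total bubble-slots: 24

Answer: 24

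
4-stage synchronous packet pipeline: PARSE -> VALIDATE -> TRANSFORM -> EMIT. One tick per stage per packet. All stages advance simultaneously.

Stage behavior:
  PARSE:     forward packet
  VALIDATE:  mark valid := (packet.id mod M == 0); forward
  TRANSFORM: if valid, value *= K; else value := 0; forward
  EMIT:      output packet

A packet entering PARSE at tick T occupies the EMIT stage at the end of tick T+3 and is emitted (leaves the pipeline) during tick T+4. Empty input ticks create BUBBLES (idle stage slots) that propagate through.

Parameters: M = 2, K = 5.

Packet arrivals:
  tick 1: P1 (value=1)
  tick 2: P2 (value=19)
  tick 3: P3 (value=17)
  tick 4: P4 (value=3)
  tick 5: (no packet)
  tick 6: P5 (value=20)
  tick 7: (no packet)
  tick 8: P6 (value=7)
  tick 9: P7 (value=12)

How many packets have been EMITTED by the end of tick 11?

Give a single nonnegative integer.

Tick 1: [PARSE:P1(v=1,ok=F), VALIDATE:-, TRANSFORM:-, EMIT:-] out:-; in:P1
Tick 2: [PARSE:P2(v=19,ok=F), VALIDATE:P1(v=1,ok=F), TRANSFORM:-, EMIT:-] out:-; in:P2
Tick 3: [PARSE:P3(v=17,ok=F), VALIDATE:P2(v=19,ok=T), TRANSFORM:P1(v=0,ok=F), EMIT:-] out:-; in:P3
Tick 4: [PARSE:P4(v=3,ok=F), VALIDATE:P3(v=17,ok=F), TRANSFORM:P2(v=95,ok=T), EMIT:P1(v=0,ok=F)] out:-; in:P4
Tick 5: [PARSE:-, VALIDATE:P4(v=3,ok=T), TRANSFORM:P3(v=0,ok=F), EMIT:P2(v=95,ok=T)] out:P1(v=0); in:-
Tick 6: [PARSE:P5(v=20,ok=F), VALIDATE:-, TRANSFORM:P4(v=15,ok=T), EMIT:P3(v=0,ok=F)] out:P2(v=95); in:P5
Tick 7: [PARSE:-, VALIDATE:P5(v=20,ok=F), TRANSFORM:-, EMIT:P4(v=15,ok=T)] out:P3(v=0); in:-
Tick 8: [PARSE:P6(v=7,ok=F), VALIDATE:-, TRANSFORM:P5(v=0,ok=F), EMIT:-] out:P4(v=15); in:P6
Tick 9: [PARSE:P7(v=12,ok=F), VALIDATE:P6(v=7,ok=T), TRANSFORM:-, EMIT:P5(v=0,ok=F)] out:-; in:P7
Tick 10: [PARSE:-, VALIDATE:P7(v=12,ok=F), TRANSFORM:P6(v=35,ok=T), EMIT:-] out:P5(v=0); in:-
Tick 11: [PARSE:-, VALIDATE:-, TRANSFORM:P7(v=0,ok=F), EMIT:P6(v=35,ok=T)] out:-; in:-
Emitted by tick 11: ['P1', 'P2', 'P3', 'P4', 'P5']

Answer: 5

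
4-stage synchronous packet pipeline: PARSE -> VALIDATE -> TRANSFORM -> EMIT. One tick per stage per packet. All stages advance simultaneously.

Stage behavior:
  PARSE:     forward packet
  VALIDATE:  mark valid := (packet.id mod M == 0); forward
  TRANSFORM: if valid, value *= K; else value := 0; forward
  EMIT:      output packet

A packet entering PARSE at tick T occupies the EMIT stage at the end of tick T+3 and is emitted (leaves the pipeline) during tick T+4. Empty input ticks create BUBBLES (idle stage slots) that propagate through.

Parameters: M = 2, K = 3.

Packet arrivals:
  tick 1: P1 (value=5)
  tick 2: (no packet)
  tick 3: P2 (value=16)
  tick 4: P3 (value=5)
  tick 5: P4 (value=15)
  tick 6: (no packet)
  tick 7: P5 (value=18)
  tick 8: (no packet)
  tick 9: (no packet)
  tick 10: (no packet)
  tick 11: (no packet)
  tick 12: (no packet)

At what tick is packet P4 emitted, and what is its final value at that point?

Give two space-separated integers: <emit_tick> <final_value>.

Answer: 9 45

Derivation:
Tick 1: [PARSE:P1(v=5,ok=F), VALIDATE:-, TRANSFORM:-, EMIT:-] out:-; in:P1
Tick 2: [PARSE:-, VALIDATE:P1(v=5,ok=F), TRANSFORM:-, EMIT:-] out:-; in:-
Tick 3: [PARSE:P2(v=16,ok=F), VALIDATE:-, TRANSFORM:P1(v=0,ok=F), EMIT:-] out:-; in:P2
Tick 4: [PARSE:P3(v=5,ok=F), VALIDATE:P2(v=16,ok=T), TRANSFORM:-, EMIT:P1(v=0,ok=F)] out:-; in:P3
Tick 5: [PARSE:P4(v=15,ok=F), VALIDATE:P3(v=5,ok=F), TRANSFORM:P2(v=48,ok=T), EMIT:-] out:P1(v=0); in:P4
Tick 6: [PARSE:-, VALIDATE:P4(v=15,ok=T), TRANSFORM:P3(v=0,ok=F), EMIT:P2(v=48,ok=T)] out:-; in:-
Tick 7: [PARSE:P5(v=18,ok=F), VALIDATE:-, TRANSFORM:P4(v=45,ok=T), EMIT:P3(v=0,ok=F)] out:P2(v=48); in:P5
Tick 8: [PARSE:-, VALIDATE:P5(v=18,ok=F), TRANSFORM:-, EMIT:P4(v=45,ok=T)] out:P3(v=0); in:-
Tick 9: [PARSE:-, VALIDATE:-, TRANSFORM:P5(v=0,ok=F), EMIT:-] out:P4(v=45); in:-
Tick 10: [PARSE:-, VALIDATE:-, TRANSFORM:-, EMIT:P5(v=0,ok=F)] out:-; in:-
Tick 11: [PARSE:-, VALIDATE:-, TRANSFORM:-, EMIT:-] out:P5(v=0); in:-
Tick 12: [PARSE:-, VALIDATE:-, TRANSFORM:-, EMIT:-] out:-; in:-
Tick 13: [PARSE:-, VALIDATE:-, TRANSFORM:-, EMIT:-] out:-; in:-
Tick 14: [PARSE:-, VALIDATE:-, TRANSFORM:-, EMIT:-] out:-; in:-
Tick 15: [PARSE:-, VALIDATE:-, TRANSFORM:-, EMIT:-] out:-; in:-
Tick 16: [PARSE:-, VALIDATE:-, TRANSFORM:-, EMIT:-] out:-; in:-
P4: arrives tick 5, valid=True (id=4, id%2=0), emit tick 9, final value 45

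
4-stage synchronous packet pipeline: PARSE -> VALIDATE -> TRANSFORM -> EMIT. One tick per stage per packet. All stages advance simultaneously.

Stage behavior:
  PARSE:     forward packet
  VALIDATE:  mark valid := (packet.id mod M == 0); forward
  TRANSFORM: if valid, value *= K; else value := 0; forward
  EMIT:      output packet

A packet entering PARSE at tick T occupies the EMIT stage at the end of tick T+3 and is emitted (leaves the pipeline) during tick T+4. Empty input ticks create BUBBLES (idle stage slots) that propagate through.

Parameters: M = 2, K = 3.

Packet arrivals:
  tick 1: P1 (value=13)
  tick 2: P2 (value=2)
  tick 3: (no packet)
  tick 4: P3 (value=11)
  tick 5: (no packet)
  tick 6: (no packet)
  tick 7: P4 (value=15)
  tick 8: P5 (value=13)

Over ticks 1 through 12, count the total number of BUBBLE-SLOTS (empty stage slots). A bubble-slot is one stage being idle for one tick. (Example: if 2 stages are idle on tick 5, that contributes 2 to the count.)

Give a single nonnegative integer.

Answer: 28

Derivation:
Tick 1: [PARSE:P1(v=13,ok=F), VALIDATE:-, TRANSFORM:-, EMIT:-] out:-; bubbles=3
Tick 2: [PARSE:P2(v=2,ok=F), VALIDATE:P1(v=13,ok=F), TRANSFORM:-, EMIT:-] out:-; bubbles=2
Tick 3: [PARSE:-, VALIDATE:P2(v=2,ok=T), TRANSFORM:P1(v=0,ok=F), EMIT:-] out:-; bubbles=2
Tick 4: [PARSE:P3(v=11,ok=F), VALIDATE:-, TRANSFORM:P2(v=6,ok=T), EMIT:P1(v=0,ok=F)] out:-; bubbles=1
Tick 5: [PARSE:-, VALIDATE:P3(v=11,ok=F), TRANSFORM:-, EMIT:P2(v=6,ok=T)] out:P1(v=0); bubbles=2
Tick 6: [PARSE:-, VALIDATE:-, TRANSFORM:P3(v=0,ok=F), EMIT:-] out:P2(v=6); bubbles=3
Tick 7: [PARSE:P4(v=15,ok=F), VALIDATE:-, TRANSFORM:-, EMIT:P3(v=0,ok=F)] out:-; bubbles=2
Tick 8: [PARSE:P5(v=13,ok=F), VALIDATE:P4(v=15,ok=T), TRANSFORM:-, EMIT:-] out:P3(v=0); bubbles=2
Tick 9: [PARSE:-, VALIDATE:P5(v=13,ok=F), TRANSFORM:P4(v=45,ok=T), EMIT:-] out:-; bubbles=2
Tick 10: [PARSE:-, VALIDATE:-, TRANSFORM:P5(v=0,ok=F), EMIT:P4(v=45,ok=T)] out:-; bubbles=2
Tick 11: [PARSE:-, VALIDATE:-, TRANSFORM:-, EMIT:P5(v=0,ok=F)] out:P4(v=45); bubbles=3
Tick 12: [PARSE:-, VALIDATE:-, TRANSFORM:-, EMIT:-] out:P5(v=0); bubbles=4
Total bubble-slots: 28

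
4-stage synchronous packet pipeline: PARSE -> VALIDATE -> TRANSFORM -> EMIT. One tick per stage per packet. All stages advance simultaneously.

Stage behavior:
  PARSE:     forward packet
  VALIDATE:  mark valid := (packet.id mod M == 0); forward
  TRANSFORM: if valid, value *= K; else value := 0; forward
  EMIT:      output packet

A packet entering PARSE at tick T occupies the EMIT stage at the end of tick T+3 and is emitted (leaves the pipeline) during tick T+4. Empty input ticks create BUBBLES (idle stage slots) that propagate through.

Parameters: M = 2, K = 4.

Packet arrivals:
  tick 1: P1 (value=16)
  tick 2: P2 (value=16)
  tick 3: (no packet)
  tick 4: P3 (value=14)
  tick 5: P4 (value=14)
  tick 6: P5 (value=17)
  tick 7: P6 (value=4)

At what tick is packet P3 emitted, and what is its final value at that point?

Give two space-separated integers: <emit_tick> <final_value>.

Answer: 8 0

Derivation:
Tick 1: [PARSE:P1(v=16,ok=F), VALIDATE:-, TRANSFORM:-, EMIT:-] out:-; in:P1
Tick 2: [PARSE:P2(v=16,ok=F), VALIDATE:P1(v=16,ok=F), TRANSFORM:-, EMIT:-] out:-; in:P2
Tick 3: [PARSE:-, VALIDATE:P2(v=16,ok=T), TRANSFORM:P1(v=0,ok=F), EMIT:-] out:-; in:-
Tick 4: [PARSE:P3(v=14,ok=F), VALIDATE:-, TRANSFORM:P2(v=64,ok=T), EMIT:P1(v=0,ok=F)] out:-; in:P3
Tick 5: [PARSE:P4(v=14,ok=F), VALIDATE:P3(v=14,ok=F), TRANSFORM:-, EMIT:P2(v=64,ok=T)] out:P1(v=0); in:P4
Tick 6: [PARSE:P5(v=17,ok=F), VALIDATE:P4(v=14,ok=T), TRANSFORM:P3(v=0,ok=F), EMIT:-] out:P2(v=64); in:P5
Tick 7: [PARSE:P6(v=4,ok=F), VALIDATE:P5(v=17,ok=F), TRANSFORM:P4(v=56,ok=T), EMIT:P3(v=0,ok=F)] out:-; in:P6
Tick 8: [PARSE:-, VALIDATE:P6(v=4,ok=T), TRANSFORM:P5(v=0,ok=F), EMIT:P4(v=56,ok=T)] out:P3(v=0); in:-
Tick 9: [PARSE:-, VALIDATE:-, TRANSFORM:P6(v=16,ok=T), EMIT:P5(v=0,ok=F)] out:P4(v=56); in:-
Tick 10: [PARSE:-, VALIDATE:-, TRANSFORM:-, EMIT:P6(v=16,ok=T)] out:P5(v=0); in:-
Tick 11: [PARSE:-, VALIDATE:-, TRANSFORM:-, EMIT:-] out:P6(v=16); in:-
P3: arrives tick 4, valid=False (id=3, id%2=1), emit tick 8, final value 0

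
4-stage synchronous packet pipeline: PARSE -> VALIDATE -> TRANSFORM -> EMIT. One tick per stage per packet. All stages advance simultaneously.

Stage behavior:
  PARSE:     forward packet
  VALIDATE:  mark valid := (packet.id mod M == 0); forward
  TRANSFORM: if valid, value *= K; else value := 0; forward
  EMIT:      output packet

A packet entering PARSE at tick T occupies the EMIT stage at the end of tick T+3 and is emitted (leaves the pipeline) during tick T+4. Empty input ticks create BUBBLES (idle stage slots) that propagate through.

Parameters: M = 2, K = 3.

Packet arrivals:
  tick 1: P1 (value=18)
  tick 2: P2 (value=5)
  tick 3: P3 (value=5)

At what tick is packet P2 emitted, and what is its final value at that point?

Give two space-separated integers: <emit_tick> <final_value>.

Answer: 6 15

Derivation:
Tick 1: [PARSE:P1(v=18,ok=F), VALIDATE:-, TRANSFORM:-, EMIT:-] out:-; in:P1
Tick 2: [PARSE:P2(v=5,ok=F), VALIDATE:P1(v=18,ok=F), TRANSFORM:-, EMIT:-] out:-; in:P2
Tick 3: [PARSE:P3(v=5,ok=F), VALIDATE:P2(v=5,ok=T), TRANSFORM:P1(v=0,ok=F), EMIT:-] out:-; in:P3
Tick 4: [PARSE:-, VALIDATE:P3(v=5,ok=F), TRANSFORM:P2(v=15,ok=T), EMIT:P1(v=0,ok=F)] out:-; in:-
Tick 5: [PARSE:-, VALIDATE:-, TRANSFORM:P3(v=0,ok=F), EMIT:P2(v=15,ok=T)] out:P1(v=0); in:-
Tick 6: [PARSE:-, VALIDATE:-, TRANSFORM:-, EMIT:P3(v=0,ok=F)] out:P2(v=15); in:-
Tick 7: [PARSE:-, VALIDATE:-, TRANSFORM:-, EMIT:-] out:P3(v=0); in:-
P2: arrives tick 2, valid=True (id=2, id%2=0), emit tick 6, final value 15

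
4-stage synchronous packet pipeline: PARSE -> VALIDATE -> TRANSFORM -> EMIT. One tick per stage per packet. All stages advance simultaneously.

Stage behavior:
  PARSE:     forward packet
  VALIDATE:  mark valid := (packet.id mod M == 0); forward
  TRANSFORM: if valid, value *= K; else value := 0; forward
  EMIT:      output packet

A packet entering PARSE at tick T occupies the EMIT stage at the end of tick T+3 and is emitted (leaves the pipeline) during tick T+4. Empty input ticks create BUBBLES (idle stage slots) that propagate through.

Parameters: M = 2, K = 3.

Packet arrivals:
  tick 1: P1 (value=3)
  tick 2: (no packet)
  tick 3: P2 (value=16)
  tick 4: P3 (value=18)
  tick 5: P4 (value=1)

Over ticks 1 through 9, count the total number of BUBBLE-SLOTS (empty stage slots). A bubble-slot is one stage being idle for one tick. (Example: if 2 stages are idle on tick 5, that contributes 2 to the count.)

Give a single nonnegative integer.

Answer: 20

Derivation:
Tick 1: [PARSE:P1(v=3,ok=F), VALIDATE:-, TRANSFORM:-, EMIT:-] out:-; bubbles=3
Tick 2: [PARSE:-, VALIDATE:P1(v=3,ok=F), TRANSFORM:-, EMIT:-] out:-; bubbles=3
Tick 3: [PARSE:P2(v=16,ok=F), VALIDATE:-, TRANSFORM:P1(v=0,ok=F), EMIT:-] out:-; bubbles=2
Tick 4: [PARSE:P3(v=18,ok=F), VALIDATE:P2(v=16,ok=T), TRANSFORM:-, EMIT:P1(v=0,ok=F)] out:-; bubbles=1
Tick 5: [PARSE:P4(v=1,ok=F), VALIDATE:P3(v=18,ok=F), TRANSFORM:P2(v=48,ok=T), EMIT:-] out:P1(v=0); bubbles=1
Tick 6: [PARSE:-, VALIDATE:P4(v=1,ok=T), TRANSFORM:P3(v=0,ok=F), EMIT:P2(v=48,ok=T)] out:-; bubbles=1
Tick 7: [PARSE:-, VALIDATE:-, TRANSFORM:P4(v=3,ok=T), EMIT:P3(v=0,ok=F)] out:P2(v=48); bubbles=2
Tick 8: [PARSE:-, VALIDATE:-, TRANSFORM:-, EMIT:P4(v=3,ok=T)] out:P3(v=0); bubbles=3
Tick 9: [PARSE:-, VALIDATE:-, TRANSFORM:-, EMIT:-] out:P4(v=3); bubbles=4
Total bubble-slots: 20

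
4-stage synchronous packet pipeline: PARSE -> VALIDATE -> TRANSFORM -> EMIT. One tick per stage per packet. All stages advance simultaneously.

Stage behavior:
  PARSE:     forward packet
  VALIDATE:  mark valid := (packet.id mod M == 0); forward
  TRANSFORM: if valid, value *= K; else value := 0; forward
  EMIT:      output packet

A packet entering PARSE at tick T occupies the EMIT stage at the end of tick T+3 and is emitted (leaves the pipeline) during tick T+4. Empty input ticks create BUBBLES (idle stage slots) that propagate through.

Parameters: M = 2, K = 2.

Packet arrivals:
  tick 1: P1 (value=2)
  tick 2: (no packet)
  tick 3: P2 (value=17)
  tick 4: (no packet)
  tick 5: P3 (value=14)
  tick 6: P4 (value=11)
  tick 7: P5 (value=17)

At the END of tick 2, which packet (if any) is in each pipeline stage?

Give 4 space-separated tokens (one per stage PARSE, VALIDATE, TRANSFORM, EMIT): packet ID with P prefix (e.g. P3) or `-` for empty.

Tick 1: [PARSE:P1(v=2,ok=F), VALIDATE:-, TRANSFORM:-, EMIT:-] out:-; in:P1
Tick 2: [PARSE:-, VALIDATE:P1(v=2,ok=F), TRANSFORM:-, EMIT:-] out:-; in:-
At end of tick 2: ['-', 'P1', '-', '-']

Answer: - P1 - -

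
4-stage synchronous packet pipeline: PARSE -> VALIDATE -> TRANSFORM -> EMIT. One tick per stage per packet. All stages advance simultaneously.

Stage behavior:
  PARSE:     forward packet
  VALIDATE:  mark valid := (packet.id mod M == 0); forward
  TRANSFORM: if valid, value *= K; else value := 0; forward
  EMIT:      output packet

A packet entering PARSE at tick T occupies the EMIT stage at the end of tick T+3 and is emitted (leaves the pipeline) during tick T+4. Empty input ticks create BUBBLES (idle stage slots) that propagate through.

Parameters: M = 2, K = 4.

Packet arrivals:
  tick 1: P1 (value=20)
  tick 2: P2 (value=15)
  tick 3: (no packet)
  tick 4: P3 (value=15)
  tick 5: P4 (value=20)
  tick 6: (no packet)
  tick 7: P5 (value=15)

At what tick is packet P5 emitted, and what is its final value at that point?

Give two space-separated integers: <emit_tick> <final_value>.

Tick 1: [PARSE:P1(v=20,ok=F), VALIDATE:-, TRANSFORM:-, EMIT:-] out:-; in:P1
Tick 2: [PARSE:P2(v=15,ok=F), VALIDATE:P1(v=20,ok=F), TRANSFORM:-, EMIT:-] out:-; in:P2
Tick 3: [PARSE:-, VALIDATE:P2(v=15,ok=T), TRANSFORM:P1(v=0,ok=F), EMIT:-] out:-; in:-
Tick 4: [PARSE:P3(v=15,ok=F), VALIDATE:-, TRANSFORM:P2(v=60,ok=T), EMIT:P1(v=0,ok=F)] out:-; in:P3
Tick 5: [PARSE:P4(v=20,ok=F), VALIDATE:P3(v=15,ok=F), TRANSFORM:-, EMIT:P2(v=60,ok=T)] out:P1(v=0); in:P4
Tick 6: [PARSE:-, VALIDATE:P4(v=20,ok=T), TRANSFORM:P3(v=0,ok=F), EMIT:-] out:P2(v=60); in:-
Tick 7: [PARSE:P5(v=15,ok=F), VALIDATE:-, TRANSFORM:P4(v=80,ok=T), EMIT:P3(v=0,ok=F)] out:-; in:P5
Tick 8: [PARSE:-, VALIDATE:P5(v=15,ok=F), TRANSFORM:-, EMIT:P4(v=80,ok=T)] out:P3(v=0); in:-
Tick 9: [PARSE:-, VALIDATE:-, TRANSFORM:P5(v=0,ok=F), EMIT:-] out:P4(v=80); in:-
Tick 10: [PARSE:-, VALIDATE:-, TRANSFORM:-, EMIT:P5(v=0,ok=F)] out:-; in:-
Tick 11: [PARSE:-, VALIDATE:-, TRANSFORM:-, EMIT:-] out:P5(v=0); in:-
P5: arrives tick 7, valid=False (id=5, id%2=1), emit tick 11, final value 0

Answer: 11 0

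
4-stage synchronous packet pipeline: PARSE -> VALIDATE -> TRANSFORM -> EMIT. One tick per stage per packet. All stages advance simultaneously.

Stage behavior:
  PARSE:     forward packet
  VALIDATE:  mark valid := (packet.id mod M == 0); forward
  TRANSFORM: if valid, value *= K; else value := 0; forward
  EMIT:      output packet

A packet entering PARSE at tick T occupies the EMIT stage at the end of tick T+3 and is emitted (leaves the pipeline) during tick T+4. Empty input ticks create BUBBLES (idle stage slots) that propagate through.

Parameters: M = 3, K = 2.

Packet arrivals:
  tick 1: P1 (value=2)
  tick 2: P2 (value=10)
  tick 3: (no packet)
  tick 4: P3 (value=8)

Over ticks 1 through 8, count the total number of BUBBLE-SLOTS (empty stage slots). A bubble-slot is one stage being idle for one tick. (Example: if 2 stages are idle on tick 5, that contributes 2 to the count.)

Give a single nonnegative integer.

Answer: 20

Derivation:
Tick 1: [PARSE:P1(v=2,ok=F), VALIDATE:-, TRANSFORM:-, EMIT:-] out:-; bubbles=3
Tick 2: [PARSE:P2(v=10,ok=F), VALIDATE:P1(v=2,ok=F), TRANSFORM:-, EMIT:-] out:-; bubbles=2
Tick 3: [PARSE:-, VALIDATE:P2(v=10,ok=F), TRANSFORM:P1(v=0,ok=F), EMIT:-] out:-; bubbles=2
Tick 4: [PARSE:P3(v=8,ok=F), VALIDATE:-, TRANSFORM:P2(v=0,ok=F), EMIT:P1(v=0,ok=F)] out:-; bubbles=1
Tick 5: [PARSE:-, VALIDATE:P3(v=8,ok=T), TRANSFORM:-, EMIT:P2(v=0,ok=F)] out:P1(v=0); bubbles=2
Tick 6: [PARSE:-, VALIDATE:-, TRANSFORM:P3(v=16,ok=T), EMIT:-] out:P2(v=0); bubbles=3
Tick 7: [PARSE:-, VALIDATE:-, TRANSFORM:-, EMIT:P3(v=16,ok=T)] out:-; bubbles=3
Tick 8: [PARSE:-, VALIDATE:-, TRANSFORM:-, EMIT:-] out:P3(v=16); bubbles=4
Total bubble-slots: 20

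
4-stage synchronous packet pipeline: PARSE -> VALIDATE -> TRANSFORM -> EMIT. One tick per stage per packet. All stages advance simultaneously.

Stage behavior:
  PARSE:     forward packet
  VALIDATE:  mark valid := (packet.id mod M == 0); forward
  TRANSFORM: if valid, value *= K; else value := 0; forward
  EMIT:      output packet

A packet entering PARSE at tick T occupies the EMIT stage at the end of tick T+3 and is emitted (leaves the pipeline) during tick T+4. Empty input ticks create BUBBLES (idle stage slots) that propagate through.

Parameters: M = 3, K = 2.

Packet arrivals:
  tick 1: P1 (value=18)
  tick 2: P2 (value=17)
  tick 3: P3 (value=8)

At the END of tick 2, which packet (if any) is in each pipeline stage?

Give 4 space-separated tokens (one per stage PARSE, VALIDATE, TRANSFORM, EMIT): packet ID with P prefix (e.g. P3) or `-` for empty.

Answer: P2 P1 - -

Derivation:
Tick 1: [PARSE:P1(v=18,ok=F), VALIDATE:-, TRANSFORM:-, EMIT:-] out:-; in:P1
Tick 2: [PARSE:P2(v=17,ok=F), VALIDATE:P1(v=18,ok=F), TRANSFORM:-, EMIT:-] out:-; in:P2
At end of tick 2: ['P2', 'P1', '-', '-']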